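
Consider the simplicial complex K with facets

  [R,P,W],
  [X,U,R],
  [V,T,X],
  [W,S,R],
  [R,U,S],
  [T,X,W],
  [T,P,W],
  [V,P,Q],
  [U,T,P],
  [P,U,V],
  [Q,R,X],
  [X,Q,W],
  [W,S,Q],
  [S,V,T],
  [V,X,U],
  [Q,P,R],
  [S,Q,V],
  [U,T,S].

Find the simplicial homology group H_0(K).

Take the total order P < Q < R < S < T < U < V < W < X on the vertex set. Then K (dimension 2) consists of the simplices:

  0-simplices (9): P, Q, R, S, T, U, V, W, X
  1-simplices (27): PQ, PR, PT, PU, PV, PW, QR, QS, QV, QW, QX, RS, RU, RW, RX, ST, SU, SV, SW, TU, TV, TW, TX, UV, UX, VX, WX
  2-simplices (18): PQR, PQV, PRW, PTU, PTW, PUV, QRX, QSV, QSW, QWX, RSU, RSW, RUX, STU, STV, TVX, TWX, UVX

Hence C_0 ≅ Z^9, C_1 ≅ Z^27, C_2 ≅ Z^18.

∂_1: C_1 → C_0 sends each edge [p,q] (with p < q) to q − p.
This gives a 9×27 integer matrix of rank 8; reducing to Smith normal form yields diagonal entries (1,1,1,1,1,1,1,1).

∂_2: C_2 → C_1 maps a triangle to the signed sum of its edges. For instance
  ∂TVX = VX − TX + TV,
  ∂QSW = SW − QW + QS.
The resulting 27×18 matrix has rank 18, and its Smith normal form has invariant factors (1,1,1,1,1,1,1,1,1,1,1,1,1,1,1,1,1,2).

Now H_k = ker ∂_k / im ∂_{k+1}, so:

  H_0: rank C_0 − rank ∂_1 = 9 − 8 = 1, and the invariant factors of ∂_1 are all 1, so H_0 ≅ Z.

H_0 = Z.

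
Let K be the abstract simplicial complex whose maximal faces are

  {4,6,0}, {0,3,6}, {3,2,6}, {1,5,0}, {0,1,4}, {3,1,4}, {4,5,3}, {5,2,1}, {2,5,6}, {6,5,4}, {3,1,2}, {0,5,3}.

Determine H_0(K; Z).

H_0 = Z.

Order the vertices as 0 < 1 < 2 < 3 < 4 < 5 < 6. Listing each simplex with vertices in this order, K has dimension 2 with simplices:

  0-simplices (7): [0], [1], [2], [3], [4], [5], [6]
  1-simplices (18): [0,1], [0,3], [0,4], [0,5], [0,6], [1,2], [1,3], [1,4], [1,5], [2,3], [2,5], [2,6], [3,4], [3,5], [3,6], [4,5], [4,6], [5,6]
  2-simplices (12): [0,1,4], [0,1,5], [0,3,5], [0,3,6], [0,4,6], [1,2,3], [1,2,5], [1,3,4], [2,3,6], [2,5,6], [3,4,5], [4,5,6]

Hence C_0 ≅ Z^7, C_1 ≅ Z^18, C_2 ≅ Z^12.

The boundary map ∂_1: C_1 → C_0 sends each edge [p,q] (with p < q) to q − p.
This gives a 7×18 integer matrix of rank 6; reducing to Smith normal form yields diagonal entries (1,1,1,1,1,1).

∂_2: C_2 → C_1 maps a triangle to the signed sum of its edges. For instance
  ∂[0,3,5] = [3,5] − [0,5] + [0,3],
  ∂[1,2,5] = [2,5] − [1,5] + [1,2].
The resulting 18×12 matrix has rank 12, and its Smith normal form has invariant factors (1,1,1,1,1,1,1,1,1,1,1,2).

From H_k ≅ ker(∂_k) / im(∂_{k+1}) we obtain:

  H_0: rank C_0 − rank ∂_1 = 7 − 6 = 1, and the invariant factors of ∂_1 are all 1, so H_0 ≅ Z.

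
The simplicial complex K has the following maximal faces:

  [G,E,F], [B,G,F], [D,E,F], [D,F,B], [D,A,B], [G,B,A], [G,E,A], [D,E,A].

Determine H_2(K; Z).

We work with the vertex ordering A < B < D < E < F < G. The simplices of K, each written with vertices in increasing order, are:

  0-simplices (6): A, B, D, E, F, G
  1-simplices (12): AB, AD, AE, AG, BD, BF, BG, DE, DF, EF, EG, FG
  2-simplices (8): ABD, ABG, ADE, AEG, BDF, BFG, DEF, EFG

Hence C_0 ≅ Z^6, C_1 ≅ Z^12, C_2 ≅ Z^8.

The boundary map ∂_1: C_1 → C_0 maps an edge to its endpoints' difference, ∂[p,q] = q − p. For instance
  ∂DF = F − D.
The resulting 6×12 matrix has rank 5, and its Smith normal form has invariant factors (1,1,1,1,1).

The boundary map ∂_2: C_2 → C_1 sends each 2-simplex [p,q,r] to [q,r] − [p,r] + [p,q]. For instance
  ∂ADE = DE − AE + AD,
  ∂ABD = BD − AD + AB.
The 12×8 boundary matrix has rank 7 and Smith normal form diag(1,1,1,1,1,1,1).

From H_k ≅ ker(∂_k) / im(∂_{k+1}) we obtain:

  H_2: rank ker ∂_2 − rank ∂_3 = (8 − 7) − 0 = 1, and there is no ∂_3, so H_2 ≅ Z.

(K is a triangulation of the 2-sphere S^2.)

H_2 ≅ Z.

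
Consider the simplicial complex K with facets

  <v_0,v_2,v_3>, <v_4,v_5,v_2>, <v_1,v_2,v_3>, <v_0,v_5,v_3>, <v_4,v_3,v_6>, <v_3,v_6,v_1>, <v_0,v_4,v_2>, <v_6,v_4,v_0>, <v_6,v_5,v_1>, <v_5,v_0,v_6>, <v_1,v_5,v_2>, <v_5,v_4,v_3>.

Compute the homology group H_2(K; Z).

Fix the vertex order v_0 < v_1 < v_2 < v_3 < v_4 < v_5 < v_6 and write every simplex with vertices in increasing order. Then dim K = 2 and the simplices of K are:

  0-simplices (7): [v_0], [v_1], [v_2], [v_3], [v_4], [v_5], [v_6]
  1-simplices (18): (18 of them)
  2-simplices (12): (12 of them)

Hence C_0 ≅ Z^7, C_1 ≅ Z^18, C_2 ≅ Z^12.

The boundary map ∂_1: C_1 → C_0 maps an edge to its endpoints' difference, ∂[p,q] = q − p.
The 7×18 boundary matrix has rank 6 and Smith normal form diag(1,1,1,1,1,1).

∂_2: C_2 → C_1 sends each 2-simplex [p,q,r] to [q,r] − [p,r] + [p,q]. For instance
  ∂[v_3,v_4,v_5] = [v_4,v_5] − [v_3,v_5] + [v_3,v_4],
  ∂[v_0,v_4,v_6] = [v_4,v_6] − [v_0,v_6] + [v_0,v_4].
The 18×12 boundary matrix has rank 12 and Smith normal form diag(1,1,1,1,1,1,1,1,1,1,1,2).

Now H_k = ker ∂_k / im ∂_{k+1}, so:

  H_2: rank ker ∂_2 − rank ∂_3 = (12 − 12) − 0 = 0, and there is no ∂_3, so H_2 ≅ 0.

H_2 ≅ 0.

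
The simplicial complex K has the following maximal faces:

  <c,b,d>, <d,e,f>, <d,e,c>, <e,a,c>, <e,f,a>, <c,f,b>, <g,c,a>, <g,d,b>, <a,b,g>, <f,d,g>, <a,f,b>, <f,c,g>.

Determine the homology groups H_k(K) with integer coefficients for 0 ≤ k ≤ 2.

H_0 ≅ Z,  H_1 ≅ Z/2,  H_2 = 0.

We work with the vertex ordering a < b < c < d < e < f < g. The simplices of K, each written with vertices in increasing order, are:

  0-simplices (7): a, b, c, d, e, f, g
  1-simplices (18): ab, ac, ae, af, ag, bc, bd, bf, bg, cd, ce, cf, cg, de, df, dg, ef, fg
  2-simplices (12): abf, abg, ace, acg, aef, bcd, bcf, bdg, cde, cfg, def, dfg

so the chain groups are C_0 ≅ Z^7, C_1 ≅ Z^18, C_2 ≅ Z^12.

Boundary ∂_1: C_1 → C_0 sends each edge [p,q] (with p < q) to q − p.
The resulting 7×18 matrix has rank 6, and its Smith normal form has invariant factors (1,1,1,1,1,1).

∂_2: C_2 → C_1 sends each 2-simplex [p,q,r] to [q,r] − [p,r] + [p,q]. For instance
  ∂aef = ef − af + ae,
  ∂cfg = fg − cg + cf.
The resulting 18×12 matrix has rank 12, and its Smith normal form has invariant factors (1,1,1,1,1,1,1,1,1,1,1,2).

Now H_k = ker ∂_k / im ∂_{k+1}, so:

  H_0: rank C_0 − rank ∂_1 = 7 − 6 = 1, and the invariant factors of ∂_1 are all 1, so H_0 = Z.
  H_1: rank ker ∂_1 − rank ∂_2 = (18 − 6) − 12 = 0, and ∂_2 has invariant factor 2 > 1, so H_1 = Z/2.
  H_2: rank ker ∂_2 − rank ∂_3 = (12 − 12) − 0 = 0, and there is no ∂_3, so H_2 = 0.

(K is a triangulation of the real projective plane RP^2.)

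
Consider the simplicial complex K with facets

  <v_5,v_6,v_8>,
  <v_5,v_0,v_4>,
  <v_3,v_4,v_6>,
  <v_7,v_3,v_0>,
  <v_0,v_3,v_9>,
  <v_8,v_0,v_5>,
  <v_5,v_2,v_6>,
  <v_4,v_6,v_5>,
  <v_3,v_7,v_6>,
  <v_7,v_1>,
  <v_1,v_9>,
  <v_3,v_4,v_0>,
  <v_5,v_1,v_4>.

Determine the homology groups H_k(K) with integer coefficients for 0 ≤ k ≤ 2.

Fix the vertex order v_0 < v_1 < v_2 < v_3 < v_4 < v_5 < v_6 < v_7 < v_8 < v_9 and write every simplex with vertices in increasing order. Then dim K = 2 and the simplices of K are:

  0-simplices (10): [v_0], [v_1], [v_2], [v_3], [v_4], [v_5], [v_6], [v_7], [v_8], [v_9]
  1-simplices (22): (22 of them)
  2-simplices (11): (11 of them)

Hence C_0 ≅ Z^10, C_1 ≅ Z^22, C_2 ≅ Z^11.

∂_1: C_1 → C_0 is given by ∂[p,q] = [q] − [p].
The resulting 10×22 matrix has rank 9, and its Smith normal form has invariant factors (1,1,1,1,1,1,1,1,1).

∂_2: C_2 → C_1 maps a triangle to the signed sum of its edges. For instance
  ∂[v_0,v_3,v_4] = [v_3,v_4] − [v_0,v_4] + [v_0,v_3],
  ∂[v_4,v_5,v_6] = [v_5,v_6] − [v_4,v_6] + [v_4,v_5].
The resulting 22×11 matrix has rank 11, and its Smith normal form has invariant factors (1,1,1,1,1,1,1,1,1,1,1).

From H_k ≅ ker(∂_k) / im(∂_{k+1}) we obtain:

  H_0: rank C_0 − rank ∂_1 = 10 − 9 = 1, and the invariant factors of ∂_1 are all 1, so H_0 = Z.
  H_1: rank ker ∂_1 − rank ∂_2 = (22 − 9) − 11 = 2, and the invariant factors of ∂_2 are all 1, so H_1 = Z^2.
  H_2: rank ker ∂_2 − rank ∂_3 = (11 − 11) − 0 = 0, and there is no ∂_3, so H_2 = 0.

H_0 = Z,  H_1 = Z^2,  H_2 = 0.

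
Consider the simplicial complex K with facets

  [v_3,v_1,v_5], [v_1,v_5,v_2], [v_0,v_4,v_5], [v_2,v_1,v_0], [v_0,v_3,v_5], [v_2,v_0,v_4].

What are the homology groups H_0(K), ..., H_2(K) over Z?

H_0 ≅ Z,  H_1 ≅ Z,  H_2 = 0.

We work with the vertex ordering v_0 < v_1 < v_2 < v_3 < v_4 < v_5. The simplices of K, each written with vertices in increasing order, are:

  0-simplices (6): [v_0], [v_1], [v_2], [v_3], [v_4], [v_5]
  1-simplices (12): [v_0,v_1], [v_0,v_2], [v_0,v_3], [v_0,v_4], [v_0,v_5], [v_1,v_2], [v_1,v_3], [v_1,v_5], [v_2,v_4], [v_2,v_5], [v_3,v_5], [v_4,v_5]
  2-simplices (6): [v_0,v_1,v_2], [v_0,v_2,v_4], [v_0,v_3,v_5], [v_0,v_4,v_5], [v_1,v_2,v_5], [v_1,v_3,v_5]

giving chain groups C_0 ≅ Z^6, C_1 ≅ Z^12, C_2 ≅ Z^6.

Boundary ∂_1: C_1 → C_0 is given by ∂[p,q] = [q] − [p].
This gives a 6×12 integer matrix of rank 5; reducing to Smith normal form yields diagonal entries (1,1,1,1,1).

Boundary ∂_2: C_2 → C_1 sends each 2-simplex [p,q,r] to [q,r] − [p,r] + [p,q]. For instance
  ∂[v_0,v_4,v_5] = [v_4,v_5] − [v_0,v_5] + [v_0,v_4],
  ∂[v_0,v_3,v_5] = [v_3,v_5] − [v_0,v_5] + [v_0,v_3].
As a 12×6 matrix over Z this has rank 6, with invariant factors (1,1,1,1,1,1).

Reading off H_k = ker ∂_k / im ∂_{k+1}:

  H_0: rank C_0 − rank ∂_1 = 6 − 5 = 1, and the invariant factors of ∂_1 are all 1, so H_0 ≅ Z.
  H_1: rank ker ∂_1 − rank ∂_2 = (12 − 5) − 6 = 1, and the invariant factors of ∂_2 are all 1, so H_1 ≅ Z.
  H_2: rank ker ∂_2 − rank ∂_3 = (6 − 6) − 0 = 0, and there is no ∂_3, so H_2 ≅ 0.

As a check, the Euler characteristic is 6 − 12 + 6 = 0, which agrees with 1 − 1 + 0 = 0.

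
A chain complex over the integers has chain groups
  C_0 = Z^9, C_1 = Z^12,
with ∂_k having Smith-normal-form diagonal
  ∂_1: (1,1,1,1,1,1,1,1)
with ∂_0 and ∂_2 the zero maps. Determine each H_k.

H_0: b_0 = 9 − 0 − 8 = 1; torsion from ∂_1 factors > 1: none. So H_0 ≅ Z.
H_1: b_1 = 12 − 8 − 0 = 4; torsion from ∂_2 factors > 1: none. So H_1 ≅ Z^4.

H_0 ≅ Z,  H_1 ≅ Z^4.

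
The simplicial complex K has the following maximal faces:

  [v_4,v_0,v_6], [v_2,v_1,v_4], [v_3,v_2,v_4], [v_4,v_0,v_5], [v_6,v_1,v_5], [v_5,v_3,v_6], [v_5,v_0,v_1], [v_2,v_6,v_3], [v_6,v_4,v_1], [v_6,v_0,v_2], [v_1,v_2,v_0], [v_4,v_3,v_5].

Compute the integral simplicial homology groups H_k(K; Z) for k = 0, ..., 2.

We work with the vertex ordering v_0 < v_1 < v_2 < v_3 < v_4 < v_5 < v_6. The simplices of K, each written with vertices in increasing order, are:

  0-simplices (7): [v_0], [v_1], [v_2], [v_3], [v_4], [v_5], [v_6]
  1-simplices (18): (18 of them)
  2-simplices (12): (12 of them)

Hence C_0 ≅ Z^7, C_1 ≅ Z^18, C_2 ≅ Z^12.

Boundary ∂_1: C_1 → C_0 sends each edge [p,q] (with p < q) to q − p. For instance
  ∂[v_3,v_4] = [v_4] − [v_3].
This gives a 7×18 integer matrix of rank 6; reducing to Smith normal form yields diagonal entries (1,1,1,1,1,1).

Boundary ∂_2: C_2 → C_1 maps a triangle to the signed sum of its edges. For instance
  ∂[v_1,v_4,v_6] = [v_4,v_6] − [v_1,v_6] + [v_1,v_4],
  ∂[v_2,v_3,v_6] = [v_3,v_6] − [v_2,v_6] + [v_2,v_3].
The 18×12 boundary matrix has rank 12 and Smith normal form diag(1,1,1,1,1,1,1,1,1,1,1,2).

Computing H_k = (kernel of ∂_k) / (image of ∂_{k+1}):

  H_0: rank C_0 − rank ∂_1 = 7 − 6 = 1, and the invariant factors of ∂_1 are all 1, so H_0 ≅ Z.
  H_1: rank ker ∂_1 − rank ∂_2 = (18 − 6) − 12 = 0, and ∂_2 has invariant factor 2 > 1, so H_1 ≅ Z_2.
  H_2: rank ker ∂_2 − rank ∂_3 = (12 − 12) − 0 = 0, and there is no ∂_3, so H_2 ≅ 0.

(K is a triangulation of the real projective plane RP^2.)

H_0 = Z,  H_1 = Z_2,  H_2 = 0.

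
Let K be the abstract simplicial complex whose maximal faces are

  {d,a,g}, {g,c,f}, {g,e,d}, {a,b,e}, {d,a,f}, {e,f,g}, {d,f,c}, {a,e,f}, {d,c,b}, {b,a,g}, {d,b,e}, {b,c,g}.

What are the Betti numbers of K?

b_0 = 1, b_1 = 0, b_2 = 0.

Order the vertices as a < b < c < d < e < f < g. Listing each simplex with vertices in this order, K has dimension 2 with simplices:

  0-simplices (7): a, b, c, d, e, f, g
  1-simplices (18): ab, ad, ae, af, ag, bc, bd, be, bg, cd, cf, cg, de, df, dg, ef, eg, fg
  2-simplices (12): abe, abg, adf, adg, aef, bcd, bcg, bde, cdf, cfg, deg, efg

giving chain groups C_0 ≅ Z^7, C_1 ≅ Z^18, C_2 ≅ Z^12.

The boundary map ∂_1: C_1 → C_0 is given by ∂[p,q] = [q] − [p]. For instance
  ∂ef = f − e.
The resulting 7×18 matrix has rank 6, and its Smith normal form has invariant factors (1,1,1,1,1,1).

Boundary ∂_2: C_2 → C_1 acts by ∂[p,q,r] = [q,r] − [p,r] + [p,q]. For instance
  ∂cfg = fg − cg + cf,
  ∂cdf = df − cf + cd.
The 18×12 boundary matrix has rank 12 and Smith normal form diag(1,1,1,1,1,1,1,1,1,1,1,2).

From H_k ≅ ker(∂_k) / im(∂_{k+1}) we obtain:

  H_0: rank C_0 − rank ∂_1 = 7 − 6 = 1, and the invariant factors of ∂_1 are all 1, so H_0 ≅ Z.
  H_1: rank ker ∂_1 − rank ∂_2 = (18 − 6) − 12 = 0, and ∂_2 has invariant factor 2 > 1, so H_1 ≅ Z/2.
  H_2: rank ker ∂_2 − rank ∂_3 = (12 − 12) − 0 = 0, and there is no ∂_3, so H_2 ≅ 0.

Hence the Betti numbers are b_0 = 1, b_1 = 0, b_2 = 0.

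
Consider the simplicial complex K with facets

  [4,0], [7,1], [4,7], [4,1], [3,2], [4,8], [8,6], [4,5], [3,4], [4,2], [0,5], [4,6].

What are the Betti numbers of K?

Order the vertices as 0 < 1 < 2 < 3 < 4 < 5 < 6 < 7 < 8. Listing each simplex with vertices in this order, K has dimension 1 with simplices:

  0-simplices (9): [0], [1], [2], [3], [4], [5], [6], [7], [8]
  1-simplices (12): [0,4], [0,5], [1,4], [1,7], [2,3], [2,4], [3,4], [4,5], [4,6], [4,7], [4,8], [6,8]

so the chain groups are C_0 ≅ Z^9, C_1 ≅ Z^12.

The boundary map ∂_1: C_1 → C_0 maps an edge to its endpoints' difference, ∂[p,q] = q − p. For instance
  ∂[0,5] = [5] − [0].
This gives a 9×12 integer matrix of rank 8; reducing to Smith normal form yields diagonal entries (1,1,1,1,1,1,1,1).

From H_k ≅ ker(∂_k) / im(∂_{k+1}) we obtain:

  H_0: rank C_0 − rank ∂_1 = 9 − 8 = 1, and the invariant factors of ∂_1 are all 1, so H_0 ≅ Z.
  H_1: rank ker ∂_1 − rank ∂_2 = (12 − 8) − 0 = 4, and there is no ∂_2, so H_1 ≅ Z^4.

As a check, the Euler characteristic is 9 − 12 = -3, which agrees with 1 − 4 = -3.
(K is a triangulation of a wedge of 4 circles.)

Hence the Betti numbers are b_0 = 1, b_1 = 4.

b_0 = 1, b_1 = 4.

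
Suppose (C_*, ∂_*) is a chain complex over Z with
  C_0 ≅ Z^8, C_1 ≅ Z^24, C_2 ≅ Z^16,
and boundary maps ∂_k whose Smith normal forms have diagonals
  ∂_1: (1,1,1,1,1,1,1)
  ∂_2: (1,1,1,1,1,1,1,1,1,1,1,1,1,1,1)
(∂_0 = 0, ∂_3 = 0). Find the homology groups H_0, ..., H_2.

H_0 = Z,  H_1 = Z^2,  H_2 = Z.

H_0: b_0 = 8 − 0 − 7 = 1; torsion from ∂_1 factors > 1: none. So H_0 = Z.
H_1: b_1 = 24 − 7 − 15 = 2; torsion from ∂_2 factors > 1: none. So H_1 = Z^2.
H_2: b_2 = 16 − 15 − 0 = 1; torsion from ∂_3 factors > 1: none. So H_2 = Z.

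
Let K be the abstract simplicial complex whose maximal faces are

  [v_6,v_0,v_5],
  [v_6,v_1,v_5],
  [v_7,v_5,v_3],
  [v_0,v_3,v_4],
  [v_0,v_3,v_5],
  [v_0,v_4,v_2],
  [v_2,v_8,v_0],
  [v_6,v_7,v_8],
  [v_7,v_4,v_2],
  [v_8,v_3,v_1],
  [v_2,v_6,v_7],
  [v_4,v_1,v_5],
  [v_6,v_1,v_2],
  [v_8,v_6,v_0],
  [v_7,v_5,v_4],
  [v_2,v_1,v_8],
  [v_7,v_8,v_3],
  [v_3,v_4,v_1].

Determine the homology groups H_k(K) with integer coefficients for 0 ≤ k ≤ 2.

H_0 ≅ Z,  H_1 ≅ Z ⊕ Z/2Z,  H_2 = 0.

Fix the vertex order v_0 < v_1 < v_2 < v_3 < v_4 < v_5 < v_6 < v_7 < v_8 and write every simplex with vertices in increasing order. Then dim K = 2 and the simplices of K are:

  0-simplices (9): [v_0], [v_1], [v_2], [v_3], [v_4], [v_5], [v_6], [v_7], [v_8]
  1-simplices (27): (27 of them)
  2-simplices (18): (18 of them)

so the chain groups are C_0 ≅ Z^9, C_1 ≅ Z^27, C_2 ≅ Z^18.

The boundary map ∂_1: C_1 → C_0 maps an edge to its endpoints' difference, ∂[p,q] = q − p. For instance
  ∂[v_3,v_4] = [v_4] − [v_3].
The 9×27 boundary matrix has rank 8 and Smith normal form diag(1,1,1,1,1,1,1,1).

Boundary ∂_2: C_2 → C_1 maps a triangle to the signed sum of its edges. For instance
  ∂[v_0,v_2,v_8] = [v_2,v_8] − [v_0,v_8] + [v_0,v_2],
  ∂[v_1,v_4,v_5] = [v_4,v_5] − [v_1,v_5] + [v_1,v_4].
The resulting 27×18 matrix has rank 18, and its Smith normal form has invariant factors (1,1,1,1,1,1,1,1,1,1,1,1,1,1,1,1,1,2).

From H_k ≅ ker(∂_k) / im(∂_{k+1}) we obtain:

  H_0: rank C_0 − rank ∂_1 = 9 − 8 = 1, and the invariant factors of ∂_1 are all 1, so H_0 = Z.
  H_1: rank ker ∂_1 − rank ∂_2 = (27 − 8) − 18 = 1, and ∂_2 has invariant factor 2 > 1, so H_1 = Z ⊕ Z/2Z.
  H_2: rank ker ∂_2 − rank ∂_3 = (18 − 18) − 0 = 0, and there is no ∂_3, so H_2 = 0.

(K is a triangulation of the Klein bottle.)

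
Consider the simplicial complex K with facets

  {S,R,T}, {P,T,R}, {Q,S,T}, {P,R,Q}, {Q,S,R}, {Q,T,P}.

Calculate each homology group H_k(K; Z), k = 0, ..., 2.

K has 5 vertices, 9 edges, 6 triangles.
rank ∂_0 = 0, rank ∂_1 = 4 ⇒ b_0 = 5 − 0 − 4 = 1; all invariant factors of ∂_1 are 1 so no torsion. So H_0 ≅ Z.
rank ∂_1 = 4, rank ∂_2 = 5 ⇒ b_1 = 9 − 4 − 5 = 0; all invariant factors of ∂_2 are 1 so no torsion. So H_1 ≅ 0.
rank ∂_2 = 5, rank ∂_3 = 0 ⇒ b_2 = 6 − 5 − 0 = 1. So H_2 ≅ Z.

H_0 ≅ Z,  H_1 = 0,  H_2 ≅ Z.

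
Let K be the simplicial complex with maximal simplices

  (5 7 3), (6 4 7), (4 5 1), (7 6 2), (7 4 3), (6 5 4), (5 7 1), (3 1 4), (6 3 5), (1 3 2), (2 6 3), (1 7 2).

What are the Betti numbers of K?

Order the vertices as 1 < 2 < 3 < 4 < 5 < 6 < 7. Listing each simplex with vertices in this order, K has dimension 2 with simplices:

  0-simplices (7): [1], [2], [3], [4], [5], [6], [7]
  1-simplices (18): [1,2], [1,3], [1,4], [1,5], [1,7], [2,3], [2,6], [2,7], [3,4], [3,5], [3,6], [3,7], [4,5], [4,6], [4,7], [5,6], [5,7], [6,7]
  2-simplices (12): [1,2,3], [1,2,7], [1,3,4], [1,4,5], [1,5,7], [2,3,6], [2,6,7], [3,4,7], [3,5,6], [3,5,7], [4,5,6], [4,6,7]

giving chain groups C_0 ≅ Z^7, C_1 ≅ Z^18, C_2 ≅ Z^12.

∂_1: C_1 → C_0 is given by ∂[p,q] = [q] − [p].
The 7×18 boundary matrix has rank 6 and Smith normal form diag(1,1,1,1,1,1).

The boundary map ∂_2: C_2 → C_1 maps a triangle to the signed sum of its edges. For instance
  ∂[3,5,6] = [5,6] − [3,6] + [3,5],
  ∂[2,6,7] = [6,7] − [2,7] + [2,6].
This gives a 18×12 integer matrix of rank 12; reducing to Smith normal form yields diagonal entries (1,1,1,1,1,1,1,1,1,1,1,2).

Reading off H_k = ker ∂_k / im ∂_{k+1}:

  H_0: rank C_0 − rank ∂_1 = 7 − 6 = 1, and the invariant factors of ∂_1 are all 1, so H_0 = Z.
  H_1: rank ker ∂_1 − rank ∂_2 = (18 − 6) − 12 = 0, and ∂_2 has invariant factor 2 > 1, so H_1 = Z/2Z.
  H_2: rank ker ∂_2 − rank ∂_3 = (12 − 12) − 0 = 0, and there is no ∂_3, so H_2 = 0.

Hence the Betti numbers are b_0 = 1, b_1 = 0, b_2 = 0.

b_0 = 1, b_1 = 0, b_2 = 0.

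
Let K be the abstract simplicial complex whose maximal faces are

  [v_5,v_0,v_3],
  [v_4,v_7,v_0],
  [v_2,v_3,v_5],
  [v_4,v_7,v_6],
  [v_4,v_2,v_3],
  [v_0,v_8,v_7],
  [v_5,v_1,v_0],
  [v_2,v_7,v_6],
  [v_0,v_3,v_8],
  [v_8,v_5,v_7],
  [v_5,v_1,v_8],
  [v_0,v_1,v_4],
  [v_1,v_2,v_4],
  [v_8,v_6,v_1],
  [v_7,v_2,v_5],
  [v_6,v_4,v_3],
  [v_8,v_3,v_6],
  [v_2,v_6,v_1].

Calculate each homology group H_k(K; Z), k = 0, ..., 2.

H_0 ≅ Z,  H_1 ≅ Z ⊕ Z/2Z,  H_2 = 0.

We work with the vertex ordering v_0 < v_1 < v_2 < v_3 < v_4 < v_5 < v_6 < v_7 < v_8. The simplices of K, each written with vertices in increasing order, are:

  0-simplices (9): [v_0], [v_1], [v_2], [v_3], [v_4], [v_5], [v_6], [v_7], [v_8]
  1-simplices (27): (27 of them)
  2-simplices (18): (18 of them)

Hence C_0 ≅ Z^9, C_1 ≅ Z^27, C_2 ≅ Z^18.

∂_1: C_1 → C_0 maps an edge to its endpoints' difference, ∂[p,q] = q − p. For instance
  ∂[v_1,v_2] = [v_2] − [v_1].
The resulting 9×27 matrix has rank 8, and its Smith normal form has invariant factors (1,1,1,1,1,1,1,1).

The boundary map ∂_2: C_2 → C_1 maps a triangle to the signed sum of its edges. For instance
  ∂[v_0,v_1,v_5] = [v_1,v_5] − [v_0,v_5] + [v_0,v_1],
  ∂[v_2,v_6,v_7] = [v_6,v_7] − [v_2,v_7] + [v_2,v_6].
This gives a 27×18 integer matrix of rank 18; reducing to Smith normal form yields diagonal entries (1,1,1,1,1,1,1,1,1,1,1,1,1,1,1,1,1,2).

Computing H_k = (kernel of ∂_k) / (image of ∂_{k+1}):

  H_0: rank C_0 − rank ∂_1 = 9 − 8 = 1, and the invariant factors of ∂_1 are all 1, so H_0 ≅ Z.
  H_1: rank ker ∂_1 − rank ∂_2 = (27 − 8) − 18 = 1, and ∂_2 has invariant factor 2 > 1, so H_1 ≅ Z ⊕ Z/2Z.
  H_2: rank ker ∂_2 − rank ∂_3 = (18 − 18) − 0 = 0, and there is no ∂_3, so H_2 ≅ 0.

As a check, the Euler characteristic is 9 − 27 + 18 = 0, which agrees with 1 − 1 + 0 = 0.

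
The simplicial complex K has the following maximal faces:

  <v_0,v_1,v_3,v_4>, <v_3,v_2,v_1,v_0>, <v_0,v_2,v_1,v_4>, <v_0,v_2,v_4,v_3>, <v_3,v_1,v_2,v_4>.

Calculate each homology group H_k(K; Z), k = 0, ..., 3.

H_0 = Z,  H_1 = 0,  H_2 = 0,  H_3 = Z.

Take the total order v_0 < v_1 < v_2 < v_3 < v_4 on the vertex set. Then K (dimension 3) consists of the simplices:

  0-simplices (5): [v_0], [v_1], [v_2], [v_3], [v_4]
  1-simplices (10): [v_0,v_1], [v_0,v_2], [v_0,v_3], [v_0,v_4], [v_1,v_2], [v_1,v_3], [v_1,v_4], [v_2,v_3], [v_2,v_4], [v_3,v_4]
  2-simplices (10): [v_0,v_1,v_2], [v_0,v_1,v_3], [v_0,v_1,v_4], [v_0,v_2,v_3], [v_0,v_2,v_4], [v_0,v_3,v_4], [v_1,v_2,v_3], [v_1,v_2,v_4], [v_1,v_3,v_4], [v_2,v_3,v_4]
  3-simplices (5): [v_0,v_1,v_2,v_3], [v_0,v_1,v_2,v_4], [v_0,v_1,v_3,v_4], [v_0,v_2,v_3,v_4], [v_1,v_2,v_3,v_4]

Hence C_0 ≅ Z^5, C_1 ≅ Z^10, C_2 ≅ Z^10, C_3 ≅ Z^5.

∂_1: C_1 → C_0 maps an edge to its endpoints' difference, ∂[p,q] = q − p. For instance
  ∂[v_1,v_4] = [v_4] − [v_1].
The resulting 5×10 matrix has rank 4, and its Smith normal form has invariant factors (1,1,1,1).

Boundary ∂_2: C_2 → C_1 acts by ∂[p,q,r] = [q,r] − [p,r] + [p,q]. For instance
  ∂[v_0,v_2,v_3] = [v_2,v_3] − [v_0,v_3] + [v_0,v_2],
  ∂[v_1,v_3,v_4] = [v_3,v_4] − [v_1,v_4] + [v_1,v_3].
The 10×10 boundary matrix has rank 6 and Smith normal form diag(1,1,1,1,1,1).

Boundary ∂_3: C_3 → C_2 sends each 3-simplex σ to the alternating sum Σ_i (−1)^i (σ with its i-th vertex removed). For instance
  ∂[v_0,v_1,v_2,v_4] = [v_1,v_2,v_4] − [v_0,v_2,v_4] + [v_0,v_1,v_4] − [v_0,v_1,v_2],
  ∂[v_0,v_1,v_2,v_3] = [v_1,v_2,v_3] − [v_0,v_2,v_3] + [v_0,v_1,v_3] − [v_0,v_1,v_2].
The 10×5 boundary matrix has rank 4 and Smith normal form diag(1,1,1,1).

Now H_k = ker ∂_k / im ∂_{k+1}, so:

  H_0: rank C_0 − rank ∂_1 = 5 − 4 = 1, and the invariant factors of ∂_1 are all 1, so H_0 ≅ Z.
  H_1: rank ker ∂_1 − rank ∂_2 = (10 − 4) − 6 = 0, and the invariant factors of ∂_2 are all 1, so H_1 ≅ 0.
  H_2: rank ker ∂_2 − rank ∂_3 = (10 − 6) − 4 = 0, and the invariant factors of ∂_3 are all 1, so H_2 ≅ 0.
  H_3: rank ker ∂_3 − rank ∂_4 = (5 − 4) − 0 = 1, and there is no ∂_4, so H_3 ≅ Z.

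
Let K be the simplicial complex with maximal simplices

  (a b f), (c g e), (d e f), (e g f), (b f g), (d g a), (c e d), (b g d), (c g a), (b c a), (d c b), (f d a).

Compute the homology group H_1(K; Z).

Fix the vertex order a < b < c < d < e < f < g and write every simplex with vertices in increasing order. Then dim K = 2 and the simplices of K are:

  0-simplices (7): a, b, c, d, e, f, g
  1-simplices (18): ab, ac, ad, af, ag, bc, bd, bf, bg, cd, ce, cg, de, df, dg, ef, eg, fg
  2-simplices (12): abc, abf, acg, adf, adg, bcd, bdg, bfg, cde, ceg, def, efg

Hence C_0 ≅ Z^7, C_1 ≅ Z^18, C_2 ≅ Z^12.

The boundary map ∂_1: C_1 → C_0 maps an edge to its endpoints' difference, ∂[p,q] = q − p.
The 7×18 boundary matrix has rank 6 and Smith normal form diag(1,1,1,1,1,1).

The boundary map ∂_2: C_2 → C_1 acts by ∂[p,q,r] = [q,r] − [p,r] + [p,q]. For instance
  ∂adg = dg − ag + ad,
  ∂def = ef − df + de.
The 18×12 boundary matrix has rank 12 and Smith normal form diag(1,1,1,1,1,1,1,1,1,1,1,2).

Computing H_k = (kernel of ∂_k) / (image of ∂_{k+1}):

  H_1: rank ker ∂_1 − rank ∂_2 = (18 − 6) − 12 = 0, and ∂_2 has invariant factor 2 > 1, so H_1 ≅ Z/2.

H_1 = Z/2.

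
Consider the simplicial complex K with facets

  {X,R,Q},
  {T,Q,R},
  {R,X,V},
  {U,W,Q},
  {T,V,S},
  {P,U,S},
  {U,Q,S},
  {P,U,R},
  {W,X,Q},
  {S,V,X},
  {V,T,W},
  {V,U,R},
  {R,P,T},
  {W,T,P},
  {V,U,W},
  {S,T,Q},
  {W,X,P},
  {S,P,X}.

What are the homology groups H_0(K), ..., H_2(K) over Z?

H_0 = Z,  H_1 = Z^2,  H_2 = Z.

K has 9 vertices, 27 edges, 18 triangles.
rank ∂_0 = 0, rank ∂_1 = 8 ⇒ b_0 = 9 − 0 − 8 = 1; all invariant factors of ∂_1 are 1 so no torsion. So H_0 = Z.
rank ∂_1 = 8, rank ∂_2 = 17 ⇒ b_1 = 27 − 8 − 17 = 2; all invariant factors of ∂_2 are 1 so no torsion. So H_1 = Z^2.
rank ∂_2 = 17, rank ∂_3 = 0 ⇒ b_2 = 18 − 17 − 0 = 1. So H_2 = Z.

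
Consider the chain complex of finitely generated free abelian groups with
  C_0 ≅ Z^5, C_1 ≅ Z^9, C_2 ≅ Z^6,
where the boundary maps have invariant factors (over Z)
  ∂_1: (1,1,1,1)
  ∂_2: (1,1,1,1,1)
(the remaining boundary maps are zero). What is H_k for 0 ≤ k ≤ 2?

H_0: b_0 = 5 − 0 − 4 = 1; torsion from ∂_1 factors > 1: none. So H_0 = Z.
H_1: b_1 = 9 − 4 − 5 = 0; torsion from ∂_2 factors > 1: none. So H_1 = 0.
H_2: b_2 = 6 − 5 − 0 = 1; torsion from ∂_3 factors > 1: none. So H_2 = Z.

H_0 = Z,  H_1 = 0,  H_2 = Z.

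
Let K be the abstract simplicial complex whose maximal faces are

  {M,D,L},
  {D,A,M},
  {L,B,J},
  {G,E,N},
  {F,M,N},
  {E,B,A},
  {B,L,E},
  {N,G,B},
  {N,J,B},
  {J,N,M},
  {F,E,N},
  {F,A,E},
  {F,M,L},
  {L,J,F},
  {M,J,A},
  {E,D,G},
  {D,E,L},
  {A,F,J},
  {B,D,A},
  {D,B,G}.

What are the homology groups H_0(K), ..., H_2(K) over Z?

We work with the vertex ordering A < B < D < E < F < G < J < L < M < N. The simplices of K, each written with vertices in increasing order, are:

  0-simplices (10): A, B, D, E, F, G, J, L, M, N
  1-simplices (30): AB, AD, AE, AF, AJ, AM, BD, BE, BG, BJ, BL, BN, DE, DG, DL, DM, EF, EG, EL, EN, FJ, FL, FM, FN, GN, JL, JM, JN, LM, MN
  2-simplices (20): ABD, ABE, ADM, AEF, AFJ, AJM, BDG, BEL, BGN, BJL, BJN, DEG, DEL, DLM, EFN, EGN, FJL, FLM, FMN, JMN

so the chain groups are C_0 ≅ Z^10, C_1 ≅ Z^30, C_2 ≅ Z^20.

∂_1: C_1 → C_0 sends each edge [p,q] (with p < q) to q − p. For instance
  ∂BN = N − B.
The 10×30 boundary matrix has rank 9 and Smith normal form diag(1,1,1,1,1,1,1,1,1).

The boundary map ∂_2: C_2 → C_1 acts by ∂[p,q,r] = [q,r] − [p,r] + [p,q]. For instance
  ∂ABD = BD − AD + AB,
  ∂DEL = EL − DL + DE.
The resulting 30×20 matrix has rank 20, and its Smith normal form has invariant factors (1,1,1,1,1,1,1,1,1,1,1,1,1,1,1,1,1,1,1,2).

Now H_k = ker ∂_k / im ∂_{k+1}, so:

  H_0: rank C_0 − rank ∂_1 = 10 − 9 = 1, and the invariant factors of ∂_1 are all 1, so H_0 = Z.
  H_1: rank ker ∂_1 − rank ∂_2 = (30 − 9) − 20 = 1, and ∂_2 has invariant factor 2 > 1, so H_1 = Z ⊕ Z/2Z.
  H_2: rank ker ∂_2 − rank ∂_3 = (20 − 20) − 0 = 0, and there is no ∂_3, so H_2 = 0.

(K is a triangulation of the Klein bottle.)

H_0 ≅ Z,  H_1 ≅ Z ⊕ Z/2Z,  H_2 = 0.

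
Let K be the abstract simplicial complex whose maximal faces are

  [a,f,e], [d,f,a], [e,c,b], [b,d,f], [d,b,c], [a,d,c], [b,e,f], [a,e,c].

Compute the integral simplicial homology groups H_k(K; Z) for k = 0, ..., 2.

K has 6 vertices, 12 edges, 8 triangles.
rank ∂_0 = 0, rank ∂_1 = 5 ⇒ b_0 = 6 − 0 − 5 = 1; all invariant factors of ∂_1 are 1 so no torsion. So H_0 ≅ Z.
rank ∂_1 = 5, rank ∂_2 = 7 ⇒ b_1 = 12 − 5 − 7 = 0; all invariant factors of ∂_2 are 1 so no torsion. So H_1 ≅ 0.
rank ∂_2 = 7, rank ∂_3 = 0 ⇒ b_2 = 8 − 7 − 0 = 1. So H_2 ≅ Z.

H_0 = Z,  H_1 = 0,  H_2 = Z.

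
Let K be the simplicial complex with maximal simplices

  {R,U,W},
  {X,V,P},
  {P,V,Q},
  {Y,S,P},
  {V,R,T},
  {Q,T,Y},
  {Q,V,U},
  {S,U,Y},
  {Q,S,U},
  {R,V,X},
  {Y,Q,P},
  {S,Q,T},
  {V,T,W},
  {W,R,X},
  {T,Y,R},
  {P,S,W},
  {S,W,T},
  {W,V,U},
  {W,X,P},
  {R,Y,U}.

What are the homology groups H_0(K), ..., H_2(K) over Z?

Fix the vertex order P < Q < R < S < T < U < V < W < X < Y and write every simplex with vertices in increasing order. Then dim K = 2 and the simplices of K are:

  0-simplices (10): P, Q, R, S, T, U, V, W, X, Y
  1-simplices (30): PQ, PS, PV, PW, PX, PY, QS, QT, QU, QV, QY, RT, RU, RV, RW, RX, RY, ST, SU, SW, SY, TV, TW, TY, UV, UW, UY, VW, VX, WX
  2-simplices (20): PQV, PQY, PSW, PSY, PVX, PWX, QST, QSU, QTY, QUV, RTV, RTY, RUW, RUY, RVX, RWX, STW, SUY, TVW, UVW

Hence C_0 ≅ Z^10, C_1 ≅ Z^30, C_2 ≅ Z^20.

∂_1: C_1 → C_0 is given by ∂[p,q] = [q] − [p]. For instance
  ∂UY = Y − U.
As a 10×30 matrix over Z this has rank 9, with invariant factors (1,1,1,1,1,1,1,1,1).

The boundary map ∂_2: C_2 → C_1 acts by ∂[p,q,r] = [q,r] − [p,r] + [p,q]. For instance
  ∂STW = TW − SW + ST,
  ∂SUY = UY − SY + SU.
The resulting 30×20 matrix has rank 20, and its Smith normal form has invariant factors (1,1,1,1,1,1,1,1,1,1,1,1,1,1,1,1,1,1,1,2).

Reading off H_k = ker ∂_k / im ∂_{k+1}:

  H_0: rank C_0 − rank ∂_1 = 10 − 9 = 1, and the invariant factors of ∂_1 are all 1, so H_0 = Z.
  H_1: rank ker ∂_1 − rank ∂_2 = (30 − 9) − 20 = 1, and ∂_2 has invariant factor 2 > 1, so H_1 = Z ⊕ Z/2.
  H_2: rank ker ∂_2 − rank ∂_3 = (20 − 20) − 0 = 0, and there is no ∂_3, so H_2 = 0.

(K is a triangulation of the Klein bottle.)

H_0 = Z,  H_1 = Z ⊕ Z/2,  H_2 = 0.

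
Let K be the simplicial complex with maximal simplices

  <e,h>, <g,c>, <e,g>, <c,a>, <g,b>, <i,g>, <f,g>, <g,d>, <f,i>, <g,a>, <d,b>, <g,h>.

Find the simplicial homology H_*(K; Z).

H_0 = Z,  H_1 = Z^4.

K has 9 vertices, 12 edges.
rank ∂_0 = 0, rank ∂_1 = 8 ⇒ b_0 = 9 − 0 − 8 = 1; all invariant factors of ∂_1 are 1 so no torsion. So H_0 = Z.
rank ∂_1 = 8, rank ∂_2 = 0 ⇒ b_1 = 12 − 8 − 0 = 4. So H_1 = Z^4.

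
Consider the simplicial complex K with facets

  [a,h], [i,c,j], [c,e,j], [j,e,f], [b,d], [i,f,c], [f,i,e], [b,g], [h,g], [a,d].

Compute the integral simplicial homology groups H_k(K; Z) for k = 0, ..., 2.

Order the vertices as a < b < c < d < e < f < g < h < i < j. Listing each simplex with vertices in this order, K has dimension 2 with simplices:

  0-simplices (10): a, b, c, d, e, f, g, h, i, j
  1-simplices (15): ad, ah, bd, bg, ce, cf, ci, cj, ef, ei, ej, fi, fj, gh, ij
  2-simplices (5): cej, cfi, cij, efi, efj

Hence C_0 ≅ Z^10, C_1 ≅ Z^15, C_2 ≅ Z^5.

∂_1: C_1 → C_0 sends each edge [p,q] (with p < q) to q − p.
The resulting 10×15 matrix has rank 8, and its Smith normal form has invariant factors (1,1,1,1,1,1,1,1).

The boundary map ∂_2: C_2 → C_1 sends each 2-simplex [p,q,r] to [q,r] − [p,r] + [p,q]. For instance
  ∂efi = fi − ei + ef,
  ∂cej = ej − cj + ce.
The resulting 15×5 matrix has rank 5, and its Smith normal form has invariant factors (1,1,1,1,1).

Now H_k = ker ∂_k / im ∂_{k+1}, so:

  H_0: rank C_0 − rank ∂_1 = 10 − 8 = 2, and the invariant factors of ∂_1 are all 1, so H_0 ≅ Z^2.
  H_1: rank ker ∂_1 − rank ∂_2 = (15 − 8) − 5 = 2, and the invariant factors of ∂_2 are all 1, so H_1 ≅ Z^2.
  H_2: rank ker ∂_2 − rank ∂_3 = (5 − 5) − 0 = 0, and there is no ∂_3, so H_2 ≅ 0.

(K is a triangulation of the disjoint union of the circle S^1 and the Möbius band.)

H_0 = Z^2,  H_1 = Z^2,  H_2 = 0.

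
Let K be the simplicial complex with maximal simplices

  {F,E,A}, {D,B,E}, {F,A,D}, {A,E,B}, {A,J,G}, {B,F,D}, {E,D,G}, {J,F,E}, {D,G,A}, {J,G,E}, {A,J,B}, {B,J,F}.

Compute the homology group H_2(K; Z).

Order the vertices as A < B < D < E < F < G < J. Listing each simplex with vertices in this order, K has dimension 2 with simplices:

  0-simplices (7): A, B, D, E, F, G, J
  1-simplices (18): AB, AD, AE, AF, AG, AJ, BD, BE, BF, BJ, DE, DF, DG, EF, EG, EJ, FJ, GJ
  2-simplices (12): ABE, ABJ, ADF, ADG, AEF, AGJ, BDE, BDF, BFJ, DEG, EFJ, EGJ

Hence C_0 ≅ Z^7, C_1 ≅ Z^18, C_2 ≅ Z^12.

The boundary map ∂_1: C_1 → C_0 maps an edge to its endpoints' difference, ∂[p,q] = q − p. For instance
  ∂EF = F − E.
This gives a 7×18 integer matrix of rank 6; reducing to Smith normal form yields diagonal entries (1,1,1,1,1,1).

Boundary ∂_2: C_2 → C_1 maps a triangle to the signed sum of its edges. For instance
  ∂BFJ = FJ − BJ + BF,
  ∂ABJ = BJ − AJ + AB.
The resulting 18×12 matrix has rank 12, and its Smith normal form has invariant factors (1,1,1,1,1,1,1,1,1,1,1,2).

Computing H_k = (kernel of ∂_k) / (image of ∂_{k+1}):

  H_2: rank ker ∂_2 − rank ∂_3 = (12 − 12) − 0 = 0, and there is no ∂_3, so H_2 = 0.

H_2 ≅ 0.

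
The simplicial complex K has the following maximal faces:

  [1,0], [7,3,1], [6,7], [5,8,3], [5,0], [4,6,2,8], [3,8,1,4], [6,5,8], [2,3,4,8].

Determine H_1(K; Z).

H_1 = Z^2.

Order the vertices as 0 < 1 < 2 < 3 < 4 < 5 < 6 < 7 < 8. Listing each simplex with vertices in this order, K has dimension 3 with simplices:

  0-simplices (9): [0], [1], [2], [3], [4], [5], [6], [7], [8]
  1-simplices (20): [0,1], [0,5], [1,3], [1,4], [1,7], [1,8], [2,3], [2,4], [2,6], [2,8], [3,4], [3,5], [3,7], [3,8], [4,6], [4,8], [5,6], [5,8], [6,7], [6,8]
  2-simplices (13): [1,3,4], [1,3,7], [1,3,8], [1,4,8], [2,3,4], [2,3,8], [2,4,6], [2,4,8], [2,6,8], [3,4,8], [3,5,8], [4,6,8], [5,6,8]
  3-simplices (3): [1,3,4,8], [2,3,4,8], [2,4,6,8]

so the chain groups are C_0 ≅ Z^9, C_1 ≅ Z^20, C_2 ≅ Z^13, C_3 ≅ Z^3.

Boundary ∂_1: C_1 → C_0 sends each edge [p,q] (with p < q) to q − p.
This gives a 9×20 integer matrix of rank 8; reducing to Smith normal form yields diagonal entries (1,1,1,1,1,1,1,1).

∂_2: C_2 → C_1 maps a triangle to the signed sum of its edges. For instance
  ∂[2,4,6] = [4,6] − [2,6] + [2,4],
  ∂[4,6,8] = [6,8] − [4,8] + [4,6].
As a 20×13 matrix over Z this has rank 10, with invariant factors (1,1,1,1,1,1,1,1,1,1).

The boundary map ∂_3: C_3 → C_2 sends each 3-simplex σ to the alternating sum Σ_i (−1)^i (σ with its i-th vertex removed). For instance
  ∂[1,3,4,8] = [3,4,8] − [1,4,8] + [1,3,8] − [1,3,4],
  ∂[2,3,4,8] = [3,4,8] − [2,4,8] + [2,3,8] − [2,3,4].
This gives a 13×3 integer matrix of rank 3; reducing to Smith normal form yields diagonal entries (1,1,1).

Now H_k = ker ∂_k / im ∂_{k+1}, so:

  H_1: rank ker ∂_1 − rank ∂_2 = (20 − 8) − 10 = 2, and the invariant factors of ∂_2 are all 1, so H_1 = Z^2.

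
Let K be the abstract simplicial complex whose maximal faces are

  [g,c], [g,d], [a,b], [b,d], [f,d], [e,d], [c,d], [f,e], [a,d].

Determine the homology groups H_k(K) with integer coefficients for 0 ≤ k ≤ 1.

H_0 ≅ Z,  H_1 ≅ Z^3.

We work with the vertex ordering a < b < c < d < e < f < g. The simplices of K, each written with vertices in increasing order, are:

  0-simplices (7): a, b, c, d, e, f, g
  1-simplices (9): ab, ad, bd, cd, cg, de, df, dg, ef

giving chain groups C_0 ≅ Z^7, C_1 ≅ Z^9.

Boundary ∂_1: C_1 → C_0 maps an edge to its endpoints' difference, ∂[p,q] = q − p. For instance
  ∂cd = d − c.
As a 7×9 matrix over Z this has rank 6, with invariant factors (1,1,1,1,1,1).

Reading off H_k = ker ∂_k / im ∂_{k+1}:

  H_0: rank C_0 − rank ∂_1 = 7 − 6 = 1, and the invariant factors of ∂_1 are all 1, so H_0 = Z.
  H_1: rank ker ∂_1 − rank ∂_2 = (9 − 6) − 0 = 3, and there is no ∂_2, so H_1 = Z^3.

As a check, the Euler characteristic is 7 − 9 = -2, which agrees with 1 − 3 = -2.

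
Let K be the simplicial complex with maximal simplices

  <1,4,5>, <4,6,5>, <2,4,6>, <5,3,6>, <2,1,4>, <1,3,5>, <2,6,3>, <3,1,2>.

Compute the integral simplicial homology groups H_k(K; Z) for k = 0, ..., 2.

H_0 ≅ Z,  H_1 = 0,  H_2 ≅ Z.

K has 6 vertices, 12 edges, 8 triangles.
rank ∂_0 = 0, rank ∂_1 = 5 ⇒ b_0 = 6 − 0 − 5 = 1; all invariant factors of ∂_1 are 1 so no torsion. So H_0 ≅ Z.
rank ∂_1 = 5, rank ∂_2 = 7 ⇒ b_1 = 12 − 5 − 7 = 0; all invariant factors of ∂_2 are 1 so no torsion. So H_1 ≅ 0.
rank ∂_2 = 7, rank ∂_3 = 0 ⇒ b_2 = 8 − 7 − 0 = 1. So H_2 ≅ Z.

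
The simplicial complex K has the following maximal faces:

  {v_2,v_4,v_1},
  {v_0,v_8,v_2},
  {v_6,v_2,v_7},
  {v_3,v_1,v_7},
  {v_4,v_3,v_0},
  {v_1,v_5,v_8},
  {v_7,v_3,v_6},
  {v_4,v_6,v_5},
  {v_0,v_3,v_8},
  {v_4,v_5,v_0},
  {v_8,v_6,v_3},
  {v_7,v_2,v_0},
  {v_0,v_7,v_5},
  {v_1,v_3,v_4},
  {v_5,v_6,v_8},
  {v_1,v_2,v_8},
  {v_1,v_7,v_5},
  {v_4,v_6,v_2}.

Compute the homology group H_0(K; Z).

H_0 ≅ Z.

Order the vertices as v_0 < v_1 < v_2 < v_3 < v_4 < v_5 < v_6 < v_7 < v_8. Listing each simplex with vertices in this order, K has dimension 2 with simplices:

  0-simplices (9): [v_0], [v_1], [v_2], [v_3], [v_4], [v_5], [v_6], [v_7], [v_8]
  1-simplices (27): (27 of them)
  2-simplices (18): (18 of them)

giving chain groups C_0 ≅ Z^9, C_1 ≅ Z^27, C_2 ≅ Z^18.

Boundary ∂_1: C_1 → C_0 sends each edge [p,q] (with p < q) to q − p.
As a 9×27 matrix over Z this has rank 8, with invariant factors (1,1,1,1,1,1,1,1).

The boundary map ∂_2: C_2 → C_1 maps a triangle to the signed sum of its edges. For instance
  ∂[v_1,v_2,v_4] = [v_2,v_4] − [v_1,v_4] + [v_1,v_2],
  ∂[v_2,v_4,v_6] = [v_4,v_6] − [v_2,v_6] + [v_2,v_4].
This gives a 27×18 integer matrix of rank 17; reducing to Smith normal form yields diagonal entries (1,1,1,1,1,1,1,1,1,1,1,1,1,1,1,1,1).

From H_k ≅ ker(∂_k) / im(∂_{k+1}) we obtain:

  H_0: rank C_0 − rank ∂_1 = 9 − 8 = 1, and the invariant factors of ∂_1 are all 1, so H_0 = Z.

(K is a triangulation of the torus T^2.)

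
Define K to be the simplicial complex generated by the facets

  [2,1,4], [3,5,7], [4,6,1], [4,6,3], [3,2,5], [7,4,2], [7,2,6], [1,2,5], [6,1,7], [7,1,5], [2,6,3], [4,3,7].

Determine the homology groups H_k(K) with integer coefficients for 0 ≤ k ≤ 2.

H_0 = Z,  H_1 = Z/2,  H_2 = 0.

We work with the vertex ordering 1 < 2 < 3 < 4 < 5 < 6 < 7. The simplices of K, each written with vertices in increasing order, are:

  0-simplices (7): [1], [2], [3], [4], [5], [6], [7]
  1-simplices (18): [1,2], [1,4], [1,5], [1,6], [1,7], [2,3], [2,4], [2,5], [2,6], [2,7], [3,4], [3,5], [3,6], [3,7], [4,6], [4,7], [5,7], [6,7]
  2-simplices (12): [1,2,4], [1,2,5], [1,4,6], [1,5,7], [1,6,7], [2,3,5], [2,3,6], [2,4,7], [2,6,7], [3,4,6], [3,4,7], [3,5,7]

so the chain groups are C_0 ≅ Z^7, C_1 ≅ Z^18, C_2 ≅ Z^12.

The boundary map ∂_1: C_1 → C_0 sends each edge [p,q] (with p < q) to q − p. For instance
  ∂[4,7] = [7] − [4].
As a 7×18 matrix over Z this has rank 6, with invariant factors (1,1,1,1,1,1).

∂_2: C_2 → C_1 maps a triangle to the signed sum of its edges. For instance
  ∂[2,4,7] = [4,7] − [2,7] + [2,4],
  ∂[2,6,7] = [6,7] − [2,7] + [2,6].
The resulting 18×12 matrix has rank 12, and its Smith normal form has invariant factors (1,1,1,1,1,1,1,1,1,1,1,2).

Reading off H_k = ker ∂_k / im ∂_{k+1}:

  H_0: rank C_0 − rank ∂_1 = 7 − 6 = 1, and the invariant factors of ∂_1 are all 1, so H_0 ≅ Z.
  H_1: rank ker ∂_1 − rank ∂_2 = (18 − 6) − 12 = 0, and ∂_2 has invariant factor 2 > 1, so H_1 ≅ Z/2.
  H_2: rank ker ∂_2 − rank ∂_3 = (12 − 12) − 0 = 0, and there is no ∂_3, so H_2 ≅ 0.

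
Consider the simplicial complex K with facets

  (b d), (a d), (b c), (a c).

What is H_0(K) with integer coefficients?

H_0 = Z.

We work with the vertex ordering a < b < c < d. The simplices of K, each written with vertices in increasing order, are:

  0-simplices (4): a, b, c, d
  1-simplices (4): ac, ad, bc, bd

giving chain groups C_0 ≅ Z^4, C_1 ≅ Z^4.

Boundary ∂_1: C_1 → C_0 sends each edge [p,q] (with p < q) to q − p. For instance
  ∂ac = c − a.
The resulting 4×4 matrix has rank 3, and its Smith normal form has invariant factors (1,1,1).

From H_k ≅ ker(∂_k) / im(∂_{k+1}) we obtain:

  H_0: rank C_0 − rank ∂_1 = 4 − 3 = 1, and the invariant factors of ∂_1 are all 1, so H_0 = Z.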